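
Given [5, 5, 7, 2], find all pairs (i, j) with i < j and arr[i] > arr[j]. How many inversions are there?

Finding inversions in [5, 5, 7, 2]:

(0, 3): arr[0]=5 > arr[3]=2
(1, 3): arr[1]=5 > arr[3]=2
(2, 3): arr[2]=7 > arr[3]=2

Total inversions: 3

The array has 3 inversion(s): (0,3), (1,3), (2,3). Each pair (i,j) satisfies i < j and arr[i] > arr[j].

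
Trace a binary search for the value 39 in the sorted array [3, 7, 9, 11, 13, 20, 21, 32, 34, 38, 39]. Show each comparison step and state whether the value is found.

Binary search for 39 in [3, 7, 9, 11, 13, 20, 21, 32, 34, 38, 39]:

lo=0, hi=10, mid=5, arr[mid]=20 -> 20 < 39, search right half
lo=6, hi=10, mid=8, arr[mid]=34 -> 34 < 39, search right half
lo=9, hi=10, mid=9, arr[mid]=38 -> 38 < 39, search right half
lo=10, hi=10, mid=10, arr[mid]=39 -> Found target at index 10!

Binary search finds 39 at index 10 after 4 comparisons. The search repeatedly halves the search space by comparing with the middle element.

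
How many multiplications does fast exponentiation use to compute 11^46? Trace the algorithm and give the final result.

Computing 11^46 by squaring (build up from 11^1; each line after the first costs one multiplication):

11^1 = 11
11^2 = (11^1)^2 = 11^2 = 121
11^4 = (11^2)^2 = 121^2 = 14641
11^5 = 11 * 11^4 = 11 * 14641 = 161051
11^10 = (11^5)^2 = 161051^2 = 25937424601
11^11 = 11 * 11^10 = 11 * 25937424601 = 285311670611
11^22 = (11^11)^2 = 285311670611^2 = 81402749386839761113321
11^23 = 11 * 11^22 = 11 * 81402749386839761113321 = 895430243255237372246531
11^46 = (11^23)^2 = 895430243255237372246531^2 = 801795320536133573571931534665380233173841533961

Result: 801795320536133573571931534665380233173841533961
Multiplications needed: 8 (8 lines after 11^1)

11^46 = 801795320536133573571931534665380233173841533961. Using exponentiation by squaring, this requires 8 multiplications. The key idea: if the exponent is even, square the half-power; if odd, multiply by the base once.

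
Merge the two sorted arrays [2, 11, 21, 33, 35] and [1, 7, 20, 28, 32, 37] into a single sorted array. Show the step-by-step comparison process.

Merging process:

Compare 2 vs 1: take 1 from right. Merged: [1]
Compare 2 vs 7: take 2 from left. Merged: [1, 2]
Compare 11 vs 7: take 7 from right. Merged: [1, 2, 7]
Compare 11 vs 20: take 11 from left. Merged: [1, 2, 7, 11]
Compare 21 vs 20: take 20 from right. Merged: [1, 2, 7, 11, 20]
Compare 21 vs 28: take 21 from left. Merged: [1, 2, 7, 11, 20, 21]
Compare 33 vs 28: take 28 from right. Merged: [1, 2, 7, 11, 20, 21, 28]
Compare 33 vs 32: take 32 from right. Merged: [1, 2, 7, 11, 20, 21, 28, 32]
Compare 33 vs 37: take 33 from left. Merged: [1, 2, 7, 11, 20, 21, 28, 32, 33]
Compare 35 vs 37: take 35 from left. Merged: [1, 2, 7, 11, 20, 21, 28, 32, 33, 35]
Append remaining from right: [37]. Merged: [1, 2, 7, 11, 20, 21, 28, 32, 33, 35, 37]

Final merged array: [1, 2, 7, 11, 20, 21, 28, 32, 33, 35, 37]
Total comparisons: 10

The merged array is [1, 2, 7, 11, 20, 21, 28, 32, 33, 35, 37], requiring 10 comparisons. The merge step runs in O(n) time where n is the total number of elements.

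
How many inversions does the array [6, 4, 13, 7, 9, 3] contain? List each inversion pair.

Finding inversions in [6, 4, 13, 7, 9, 3]:

(0, 1): arr[0]=6 > arr[1]=4
(0, 5): arr[0]=6 > arr[5]=3
(1, 5): arr[1]=4 > arr[5]=3
(2, 3): arr[2]=13 > arr[3]=7
(2, 4): arr[2]=13 > arr[4]=9
(2, 5): arr[2]=13 > arr[5]=3
(3, 5): arr[3]=7 > arr[5]=3
(4, 5): arr[4]=9 > arr[5]=3

Total inversions: 8

The array has 8 inversion(s): (0,1), (0,5), (1,5), (2,3), (2,4), (2,5), (3,5), (4,5). Each pair (i,j) satisfies i < j and arr[i] > arr[j].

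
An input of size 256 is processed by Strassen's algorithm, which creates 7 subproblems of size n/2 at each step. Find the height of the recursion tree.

For divide and conquer with division factor 2:

Problem sizes at each level:
Level 0: 256
Level 1: 128
Level 2: 64
Level 3: 32
Level 4: 16
Level 5: 8
Level 6: 4
Level 7: 2
Level 8: 1

The root is level 0 and the size-1 base case is level 8 (the tree spans levels 0 through 8, i.e. 9 levels counting the root), so the depth is the number of divisions: log_2(256) = 8

The recursion tree depth is log_2(256) = 8. At each level, the problem size is divided by 2, so it takes 8 divisions to reduce to a base case of size 1. The algorithm makes 7 recursive calls at each level.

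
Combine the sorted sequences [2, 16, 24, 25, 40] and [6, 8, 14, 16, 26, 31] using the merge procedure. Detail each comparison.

Merging process:

Compare 2 vs 6: take 2 from left. Merged: [2]
Compare 16 vs 6: take 6 from right. Merged: [2, 6]
Compare 16 vs 8: take 8 from right. Merged: [2, 6, 8]
Compare 16 vs 14: take 14 from right. Merged: [2, 6, 8, 14]
Compare 16 vs 16: take 16 from left. Merged: [2, 6, 8, 14, 16]
Compare 24 vs 16: take 16 from right. Merged: [2, 6, 8, 14, 16, 16]
Compare 24 vs 26: take 24 from left. Merged: [2, 6, 8, 14, 16, 16, 24]
Compare 25 vs 26: take 25 from left. Merged: [2, 6, 8, 14, 16, 16, 24, 25]
Compare 40 vs 26: take 26 from right. Merged: [2, 6, 8, 14, 16, 16, 24, 25, 26]
Compare 40 vs 31: take 31 from right. Merged: [2, 6, 8, 14, 16, 16, 24, 25, 26, 31]
Append remaining from left: [40]. Merged: [2, 6, 8, 14, 16, 16, 24, 25, 26, 31, 40]

Final merged array: [2, 6, 8, 14, 16, 16, 24, 25, 26, 31, 40]
Total comparisons: 10

The merged array is [2, 6, 8, 14, 16, 16, 24, 25, 26, 31, 40], requiring 10 comparisons. The merge step runs in O(n) time where n is the total number of elements.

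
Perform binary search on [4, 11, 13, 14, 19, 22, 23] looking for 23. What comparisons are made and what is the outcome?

Binary search for 23 in [4, 11, 13, 14, 19, 22, 23]:

lo=0, hi=6, mid=3, arr[mid]=14 -> 14 < 23, search right half
lo=4, hi=6, mid=5, arr[mid]=22 -> 22 < 23, search right half
lo=6, hi=6, mid=6, arr[mid]=23 -> Found target at index 6!

Binary search finds 23 at index 6 after 3 comparisons. The search repeatedly halves the search space by comparing with the middle element.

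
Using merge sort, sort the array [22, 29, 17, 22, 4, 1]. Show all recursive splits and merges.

Merge sort trace:

Split: [22, 29, 17, 22, 4, 1] -> [22, 29, 17] and [22, 4, 1]
  Split: [22, 29, 17] -> [22] and [29, 17]
    Split: [29, 17] -> [29] and [17]
    Merge: [29] + [17] -> [17, 29]
  Merge: [22] + [17, 29] -> [17, 22, 29]
  Split: [22, 4, 1] -> [22] and [4, 1]
    Split: [4, 1] -> [4] and [1]
    Merge: [4] + [1] -> [1, 4]
  Merge: [22] + [1, 4] -> [1, 4, 22]
Merge: [17, 22, 29] + [1, 4, 22] -> [1, 4, 17, 22, 22, 29]

Final sorted array: [1, 4, 17, 22, 22, 29]

The merge sort proceeds by recursively splitting the array and merging sorted halves.
After all merges, the sorted array is [1, 4, 17, 22, 22, 29].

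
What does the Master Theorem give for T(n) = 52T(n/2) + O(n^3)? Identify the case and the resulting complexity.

Master Theorem for T(n) = 52T(n/2) + O(n^3):

a = 52, b = 2, c = 3
log_b(a) = log_2(52) = 5.7004

Case 1: c = 3 < log_2(52) = 5.7004
T(n) = O(n^(log_2 52))

For T(n) = 52T(n/2) + O(n^3): log_2(52) = 5.7004. This is Case 1 of the Master Theorem (c < log_b(a), work dominated by leaves), giving O(n^(log_2 52)).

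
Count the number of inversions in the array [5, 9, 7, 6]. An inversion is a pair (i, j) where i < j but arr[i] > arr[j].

Finding inversions in [5, 9, 7, 6]:

(1, 2): arr[1]=9 > arr[2]=7
(1, 3): arr[1]=9 > arr[3]=6
(2, 3): arr[2]=7 > arr[3]=6

Total inversions: 3

The array has 3 inversion(s): (1,2), (1,3), (2,3). Each pair (i,j) satisfies i < j and arr[i] > arr[j].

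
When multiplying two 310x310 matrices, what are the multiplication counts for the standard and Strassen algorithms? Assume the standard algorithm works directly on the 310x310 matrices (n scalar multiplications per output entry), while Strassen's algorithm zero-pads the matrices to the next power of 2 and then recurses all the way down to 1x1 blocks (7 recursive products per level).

Matrix multiplication for 310x310 matrices:

Strassen's algorithm requires power-of-2 dimensions. Pad 310x310 to 512x512 (next power of 2).

Standard algorithm: 310^3 = 29791000 multiplications
Strassen's algorithm: 7^(log2(512)) = 7^9 = 40353607 multiplications
Difference: 29791000 - 40353607 = -10562607 (Strassen uses MORE here due to padding overhead — for small or just-over-power-of-2 n, padding can outweigh the per-level savings)

Standard: 29791000 multiplications (310^3). Strassen: 40353607 multiplications (7^9, after padding to 512x512). Strassen reduces 8 recursive multiplications to 7 at each level.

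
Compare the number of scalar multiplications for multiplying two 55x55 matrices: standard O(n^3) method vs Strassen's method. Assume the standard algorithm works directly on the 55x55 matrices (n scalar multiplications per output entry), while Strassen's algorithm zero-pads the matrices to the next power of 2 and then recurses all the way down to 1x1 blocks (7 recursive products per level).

Matrix multiplication for 55x55 matrices:

Strassen's algorithm requires power-of-2 dimensions. Pad 55x55 to 64x64 (next power of 2).

Standard algorithm: 55^3 = 166375 multiplications
Strassen's algorithm: 7^(log2(64)) = 7^6 = 117649 multiplications
Savings: 166375 - 117649 = 48726 multiplications

Standard: 166375 multiplications (55^3). Strassen: 117649 multiplications (7^6, after padding to 64x64). Strassen reduces 8 recursive multiplications to 7 at each level.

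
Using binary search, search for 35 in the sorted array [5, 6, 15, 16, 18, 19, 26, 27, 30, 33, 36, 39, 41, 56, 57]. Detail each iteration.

Binary search for 35 in [5, 6, 15, 16, 18, 19, 26, 27, 30, 33, 36, 39, 41, 56, 57]:

lo=0, hi=14, mid=7, arr[mid]=27 -> 27 < 35, search right half
lo=8, hi=14, mid=11, arr[mid]=39 -> 39 > 35, search left half
lo=8, hi=10, mid=9, arr[mid]=33 -> 33 < 35, search right half
lo=10, hi=10, mid=10, arr[mid]=36 -> 36 > 35, search left half
lo=10 > hi=9, target 35 not found

Binary search determines that 35 is not in the array after 4 comparisons. The search space was exhausted without finding the target.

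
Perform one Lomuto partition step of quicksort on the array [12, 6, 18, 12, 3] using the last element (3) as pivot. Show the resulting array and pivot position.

Lomuto partition with pivot = 3:

Initial array: [12, 6, 18, 12, 3]

arr[0]=12 > 3: no swap
arr[1]=6 > 3: no swap
arr[2]=18 > 3: no swap
arr[3]=12 > 3: no swap

Place pivot at position 0: [3, 6, 18, 12, 12]
Pivot position: 0

After partitioning with pivot 3, the array becomes [3, 6, 18, 12, 12]. The pivot is placed at index 0. All elements to the left of the pivot are <= 3, and all elements to the right are > 3.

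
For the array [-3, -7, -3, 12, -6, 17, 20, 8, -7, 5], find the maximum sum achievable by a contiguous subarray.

Using Kadane's algorithm on [-3, -7, -3, 12, -6, 17, 20, 8, -7, 5]:

Scanning through the array:
Position 1 (value -7): max_ending_here = -7, max_so_far = -3
Position 2 (value -3): max_ending_here = -3, max_so_far = -3
Position 3 (value 12): max_ending_here = 12, max_so_far = 12
Position 4 (value -6): max_ending_here = 6, max_so_far = 12
Position 5 (value 17): max_ending_here = 23, max_so_far = 23
Position 6 (value 20): max_ending_here = 43, max_so_far = 43
Position 7 (value 8): max_ending_here = 51, max_so_far = 51
Position 8 (value -7): max_ending_here = 44, max_so_far = 51
Position 9 (value 5): max_ending_here = 49, max_so_far = 51

Maximum subarray: [12, -6, 17, 20, 8]
Maximum sum: 51

The maximum subarray is [12, -6, 17, 20, 8] with sum 51. This subarray runs from index 3 to index 7.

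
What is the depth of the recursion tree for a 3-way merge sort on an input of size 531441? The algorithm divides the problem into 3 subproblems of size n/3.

For divide and conquer with division factor 3:

Problem sizes at each level:
Level 0: 531441
Level 1: 177147
Level 2: 59049
Level 3: 19683
Level 4: 6561
Level 5: 2187
Level 6: 729
Level 7: 243
Level 8: 81
Level 9: 27
Level 10: 9
Level 11: 3
Level 12: 1

The root is level 0 and the size-1 base case is level 12 (the tree spans levels 0 through 12, i.e. 13 levels counting the root), so the depth is the number of divisions: log_3(531441) = 12

The recursion tree depth is log_3(531441) = 12. At each level, the problem size is divided by 3, so it takes 12 divisions to reduce to a base case of size 1. The algorithm makes 3 recursive calls at each level.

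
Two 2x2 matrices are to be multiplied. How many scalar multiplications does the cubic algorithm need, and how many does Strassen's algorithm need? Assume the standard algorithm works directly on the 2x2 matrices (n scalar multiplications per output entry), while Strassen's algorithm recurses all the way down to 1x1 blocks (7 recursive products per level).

Matrix multiplication for 2x2 matrices:

Standard algorithm: 2^3 = 8 multiplications
Strassen's algorithm: 7^(log2(2)) = 7^1 = 7 multiplications
Savings: 8 - 7 = 1 multiplications

Standard: 8 multiplications (2^3). Strassen: 7 multiplications (7^1). Strassen reduces 8 recursive multiplications to 7 at each level.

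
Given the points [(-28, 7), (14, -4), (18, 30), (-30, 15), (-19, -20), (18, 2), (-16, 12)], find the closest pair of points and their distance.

Computing all pairwise distances among 7 points:

d((-28, 7), (14, -4)) = 43.4166
d((-28, 7), (18, 30)) = 51.4296
d((-28, 7), (-30, 15)) = 8.2462
d((-28, 7), (-19, -20)) = 28.4605
d((-28, 7), (18, 2)) = 46.2709
d((-28, 7), (-16, 12)) = 13.0
d((14, -4), (18, 30)) = 34.2345
d((14, -4), (-30, 15)) = 47.927
d((14, -4), (-19, -20)) = 36.6742
d((14, -4), (18, 2)) = 7.2111 <-- minimum
d((14, -4), (-16, 12)) = 34.0
d((18, 30), (-30, 15)) = 50.2892
d((18, 30), (-19, -20)) = 62.2013
d((18, 30), (18, 2)) = 28.0
d((18, 30), (-16, 12)) = 38.4708
d((-30, 15), (-19, -20)) = 36.6879
d((-30, 15), (18, 2)) = 49.7293
d((-30, 15), (-16, 12)) = 14.3178
d((-19, -20), (18, 2)) = 43.0465
d((-19, -20), (-16, 12)) = 32.1403
d((18, 2), (-16, 12)) = 35.4401

Closest pair: (14, -4) and (18, 2) with distance 7.2111

The closest pair is (14, -4) and (18, 2) with Euclidean distance 7.2111. For 7 points, brute-force pairwise comparison is shown above. For large n, the divide-and-conquer algorithm (sort by x, recurse on halves, check the dividing strip) achieves O(n log n).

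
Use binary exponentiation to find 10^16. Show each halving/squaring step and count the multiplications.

Computing 10^16 by squaring (build up from 10^1; each line after the first costs one multiplication):

10^1 = 10
10^2 = (10^1)^2 = 10^2 = 100
10^4 = (10^2)^2 = 100^2 = 10000
10^8 = (10^4)^2 = 10000^2 = 100000000
10^16 = (10^8)^2 = 100000000^2 = 10000000000000000

Result: 10000000000000000
Multiplications needed: 4 (4 lines after 10^1)

10^16 = 10000000000000000. Using exponentiation by squaring, this requires 4 multiplications. The key idea: if the exponent is even, square the half-power; if odd, multiply by the base once.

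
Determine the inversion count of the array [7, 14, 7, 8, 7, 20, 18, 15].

Finding inversions in [7, 14, 7, 8, 7, 20, 18, 15]:

(1, 2): arr[1]=14 > arr[2]=7
(1, 3): arr[1]=14 > arr[3]=8
(1, 4): arr[1]=14 > arr[4]=7
(3, 4): arr[3]=8 > arr[4]=7
(5, 6): arr[5]=20 > arr[6]=18
(5, 7): arr[5]=20 > arr[7]=15
(6, 7): arr[6]=18 > arr[7]=15

Total inversions: 7

The array has 7 inversion(s): (1,2), (1,3), (1,4), (3,4), (5,6), (5,7), (6,7). Each pair (i,j) satisfies i < j and arr[i] > arr[j].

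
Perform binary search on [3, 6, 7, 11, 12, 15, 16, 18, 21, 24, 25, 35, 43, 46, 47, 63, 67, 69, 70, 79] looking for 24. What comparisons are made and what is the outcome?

Binary search for 24 in [3, 6, 7, 11, 12, 15, 16, 18, 21, 24, 25, 35, 43, 46, 47, 63, 67, 69, 70, 79]:

lo=0, hi=19, mid=9, arr[mid]=24 -> Found target at index 9!

Binary search finds 24 at index 9 after 1 comparisons. The search repeatedly halves the search space by comparing with the middle element.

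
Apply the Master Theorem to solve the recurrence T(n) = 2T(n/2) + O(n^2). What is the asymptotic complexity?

Master Theorem for T(n) = 2T(n/2) + O(n^2):

a = 2, b = 2, c = 2
log_b(a) = log_2(2) = 1.0000

Case 3: c = 2 > log_2(2) = 1.0000
T(n) = O(n^2) = O(n^2)

For T(n) = 2T(n/2) + O(n^2): log_2(2) = 1.0000. This is Case 3 of the Master Theorem (c > log_b(a), work dominated by root), giving O(n^2).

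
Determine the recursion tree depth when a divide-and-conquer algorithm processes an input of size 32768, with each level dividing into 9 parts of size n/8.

For divide and conquer with division factor 8:

Problem sizes at each level:
Level 0: 32768
Level 1: 4096
Level 2: 512
Level 3: 64
Level 4: 8
Level 5: 1

The root is level 0 and the size-1 base case is level 5 (the tree spans levels 0 through 5, i.e. 6 levels counting the root), so the depth is the number of divisions: log_8(32768) = 5

The recursion tree depth is log_8(32768) = 5. At each level, the problem size is divided by 8, so it takes 5 divisions to reduce to a base case of size 1. The algorithm makes 9 recursive calls at each level.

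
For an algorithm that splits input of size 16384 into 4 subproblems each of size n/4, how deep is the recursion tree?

For divide and conquer with division factor 4:

Problem sizes at each level:
Level 0: 16384
Level 1: 4096
Level 2: 1024
Level 3: 256
Level 4: 64
Level 5: 16
Level 6: 4
Level 7: 1

The root is level 0 and the size-1 base case is level 7 (the tree spans levels 0 through 7, i.e. 8 levels counting the root), so the depth is the number of divisions: log_4(16384) = 7

The recursion tree depth is log_4(16384) = 7. At each level, the problem size is divided by 4, so it takes 7 divisions to reduce to a base case of size 1. The algorithm makes 4 recursive calls at each level.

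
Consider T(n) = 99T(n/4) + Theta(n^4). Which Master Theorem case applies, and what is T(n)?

Master Theorem for T(n) = 99T(n/4) + O(n^4):

a = 99, b = 4, c = 4
log_b(a) = log_4(99) = 3.3147

Case 3: c = 4 > log_4(99) = 3.3147
T(n) = O(n^4) = O(n^4)

For T(n) = 99T(n/4) + O(n^4): log_4(99) = 3.3147. This is Case 3 of the Master Theorem (c > log_b(a), work dominated by root), giving O(n^4).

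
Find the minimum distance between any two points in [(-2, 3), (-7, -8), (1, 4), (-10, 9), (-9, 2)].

Computing all pairwise distances among 5 points:

d((-2, 3), (-7, -8)) = 12.083
d((-2, 3), (1, 4)) = 3.1623 <-- minimum
d((-2, 3), (-10, 9)) = 10.0
d((-2, 3), (-9, 2)) = 7.0711
d((-7, -8), (1, 4)) = 14.4222
d((-7, -8), (-10, 9)) = 17.2627
d((-7, -8), (-9, 2)) = 10.198
d((1, 4), (-10, 9)) = 12.083
d((1, 4), (-9, 2)) = 10.198
d((-10, 9), (-9, 2)) = 7.0711

Closest pair: (-2, 3) and (1, 4) with distance 3.1623

The closest pair is (-2, 3) and (1, 4) with Euclidean distance 3.1623. For 5 points, brute-force pairwise comparison is shown above. For large n, the divide-and-conquer algorithm (sort by x, recurse on halves, check the dividing strip) achieves O(n log n).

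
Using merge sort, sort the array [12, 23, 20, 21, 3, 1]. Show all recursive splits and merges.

Merge sort trace:

Split: [12, 23, 20, 21, 3, 1] -> [12, 23, 20] and [21, 3, 1]
  Split: [12, 23, 20] -> [12] and [23, 20]
    Split: [23, 20] -> [23] and [20]
    Merge: [23] + [20] -> [20, 23]
  Merge: [12] + [20, 23] -> [12, 20, 23]
  Split: [21, 3, 1] -> [21] and [3, 1]
    Split: [3, 1] -> [3] and [1]
    Merge: [3] + [1] -> [1, 3]
  Merge: [21] + [1, 3] -> [1, 3, 21]
Merge: [12, 20, 23] + [1, 3, 21] -> [1, 3, 12, 20, 21, 23]

Final sorted array: [1, 3, 12, 20, 21, 23]

The merge sort proceeds by recursively splitting the array and merging sorted halves.
After all merges, the sorted array is [1, 3, 12, 20, 21, 23].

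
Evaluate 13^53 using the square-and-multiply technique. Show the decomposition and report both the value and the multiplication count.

Computing 13^53 by squaring (build up from 13^1; each line after the first costs one multiplication):

13^1 = 13
13^2 = (13^1)^2 = 13^2 = 169
13^3 = 13 * 13^2 = 13 * 169 = 2197
13^6 = (13^3)^2 = 2197^2 = 4826809
13^12 = (13^6)^2 = 4826809^2 = 23298085122481
13^13 = 13 * 13^12 = 13 * 23298085122481 = 302875106592253
13^26 = (13^13)^2 = 302875106592253^2 = 91733330193268616658399616009
13^52 = (13^26)^2 = 91733330193268616658399616009^2 = 8415003868347247618489696679505181495471801448798649088081
13^53 = 13 * 13^52 = 13 * 8415003868347247618489696679505181495471801448798649088081 = 109395050288514219040366056833567359441133418834382438145053

Result: 109395050288514219040366056833567359441133418834382438145053
Multiplications needed: 8 (8 lines after 13^1)

13^53 = 109395050288514219040366056833567359441133418834382438145053. Using exponentiation by squaring, this requires 8 multiplications. The key idea: if the exponent is even, square the half-power; if odd, multiply by the base once.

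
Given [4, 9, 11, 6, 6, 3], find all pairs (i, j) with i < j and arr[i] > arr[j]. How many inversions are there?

Finding inversions in [4, 9, 11, 6, 6, 3]:

(0, 5): arr[0]=4 > arr[5]=3
(1, 3): arr[1]=9 > arr[3]=6
(1, 4): arr[1]=9 > arr[4]=6
(1, 5): arr[1]=9 > arr[5]=3
(2, 3): arr[2]=11 > arr[3]=6
(2, 4): arr[2]=11 > arr[4]=6
(2, 5): arr[2]=11 > arr[5]=3
(3, 5): arr[3]=6 > arr[5]=3
(4, 5): arr[4]=6 > arr[5]=3

Total inversions: 9

The array has 9 inversion(s): (0,5), (1,3), (1,4), (1,5), (2,3), (2,4), (2,5), (3,5), (4,5). Each pair (i,j) satisfies i < j and arr[i] > arr[j].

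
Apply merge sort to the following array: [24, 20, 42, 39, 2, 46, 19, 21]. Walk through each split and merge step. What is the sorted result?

Merge sort trace:

Split: [24, 20, 42, 39, 2, 46, 19, 21] -> [24, 20, 42, 39] and [2, 46, 19, 21]
  Split: [24, 20, 42, 39] -> [24, 20] and [42, 39]
    Split: [24, 20] -> [24] and [20]
    Merge: [24] + [20] -> [20, 24]
    Split: [42, 39] -> [42] and [39]
    Merge: [42] + [39] -> [39, 42]
  Merge: [20, 24] + [39, 42] -> [20, 24, 39, 42]
  Split: [2, 46, 19, 21] -> [2, 46] and [19, 21]
    Split: [2, 46] -> [2] and [46]
    Merge: [2] + [46] -> [2, 46]
    Split: [19, 21] -> [19] and [21]
    Merge: [19] + [21] -> [19, 21]
  Merge: [2, 46] + [19, 21] -> [2, 19, 21, 46]
Merge: [20, 24, 39, 42] + [2, 19, 21, 46] -> [2, 19, 20, 21, 24, 39, 42, 46]

Final sorted array: [2, 19, 20, 21, 24, 39, 42, 46]

The merge sort proceeds by recursively splitting the array and merging sorted halves.
After all merges, the sorted array is [2, 19, 20, 21, 24, 39, 42, 46].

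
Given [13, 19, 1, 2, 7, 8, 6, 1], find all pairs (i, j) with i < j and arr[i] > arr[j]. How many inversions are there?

Finding inversions in [13, 19, 1, 2, 7, 8, 6, 1]:

(0, 2): arr[0]=13 > arr[2]=1
(0, 3): arr[0]=13 > arr[3]=2
(0, 4): arr[0]=13 > arr[4]=7
(0, 5): arr[0]=13 > arr[5]=8
(0, 6): arr[0]=13 > arr[6]=6
(0, 7): arr[0]=13 > arr[7]=1
(1, 2): arr[1]=19 > arr[2]=1
(1, 3): arr[1]=19 > arr[3]=2
(1, 4): arr[1]=19 > arr[4]=7
(1, 5): arr[1]=19 > arr[5]=8
(1, 6): arr[1]=19 > arr[6]=6
(1, 7): arr[1]=19 > arr[7]=1
(3, 7): arr[3]=2 > arr[7]=1
(4, 6): arr[4]=7 > arr[6]=6
(4, 7): arr[4]=7 > arr[7]=1
(5, 6): arr[5]=8 > arr[6]=6
(5, 7): arr[5]=8 > arr[7]=1
(6, 7): arr[6]=6 > arr[7]=1

Total inversions: 18

The array has 18 inversion(s): (0,2), (0,3), (0,4), (0,5), (0,6), (0,7), (1,2), (1,3), (1,4), (1,5), (1,6), (1,7), (3,7), (4,6), (4,7), (5,6), (5,7), (6,7). Each pair (i,j) satisfies i < j and arr[i] > arr[j].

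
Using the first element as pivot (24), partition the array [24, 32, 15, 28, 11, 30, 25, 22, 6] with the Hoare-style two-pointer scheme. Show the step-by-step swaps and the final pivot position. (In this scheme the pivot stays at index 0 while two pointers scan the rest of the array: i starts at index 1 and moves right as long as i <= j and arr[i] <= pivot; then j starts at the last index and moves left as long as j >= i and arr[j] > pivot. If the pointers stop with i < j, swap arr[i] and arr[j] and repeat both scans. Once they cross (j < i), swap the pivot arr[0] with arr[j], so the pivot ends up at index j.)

Hoare-style two-pointer partition with pivot = 24:

Initial array: [24, 32, 15, 28, 11, 30, 25, 22, 6]

Pointers start at i = 1, j = 8.
i stops at index 1 (arr[1]=32 > 24), j stops at index 8 (arr[8]=6 <= 24): swap arr[1] and arr[8], array becomes [24, 6, 15, 28, 11, 30, 25, 22, 32]
i stops at index 3 (arr[3]=28 > 24), j stops at index 7 (arr[7]=22 <= 24): swap arr[3] and arr[7], array becomes [24, 6, 15, 22, 11, 30, 25, 28, 32]
i ends at 5, j ends at 4: the pointers have crossed (j < i), so scanning stops.

Swap pivot arr[0] with arr[4] to place pivot at position 4: [11, 6, 15, 22, 24, 30, 25, 28, 32]
Pivot position: 4

After partitioning with pivot 24, the array becomes [11, 6, 15, 22, 24, 30, 25, 28, 32]. The pivot is placed at index 4. All elements to the left of the pivot are <= 24, and all elements to the right are > 24.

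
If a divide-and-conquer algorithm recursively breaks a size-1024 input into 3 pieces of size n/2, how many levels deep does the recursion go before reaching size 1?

For divide and conquer with division factor 2:

Problem sizes at each level:
Level 0: 1024
Level 1: 512
Level 2: 256
Level 3: 128
Level 4: 64
Level 5: 32
Level 6: 16
Level 7: 8
Level 8: 4
Level 9: 2
Level 10: 1

The root is level 0 and the size-1 base case is level 10 (the tree spans levels 0 through 10, i.e. 11 levels counting the root), so the depth is the number of divisions: log_2(1024) = 10

The recursion tree depth is log_2(1024) = 10. At each level, the problem size is divided by 2, so it takes 10 divisions to reduce to a base case of size 1. The algorithm makes 3 recursive calls at each level.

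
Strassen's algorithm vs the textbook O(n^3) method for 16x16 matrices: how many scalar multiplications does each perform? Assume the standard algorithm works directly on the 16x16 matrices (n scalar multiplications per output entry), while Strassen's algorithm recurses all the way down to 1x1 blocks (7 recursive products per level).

Matrix multiplication for 16x16 matrices:

Standard algorithm: 16^3 = 4096 multiplications
Strassen's algorithm: 7^(log2(16)) = 7^4 = 2401 multiplications
Savings: 4096 - 2401 = 1695 multiplications

Standard: 4096 multiplications (16^3). Strassen: 2401 multiplications (7^4). Strassen reduces 8 recursive multiplications to 7 at each level.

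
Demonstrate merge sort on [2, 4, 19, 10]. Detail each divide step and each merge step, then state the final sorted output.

Merge sort trace:

Split: [2, 4, 19, 10] -> [2, 4] and [19, 10]
  Split: [2, 4] -> [2] and [4]
  Merge: [2] + [4] -> [2, 4]
  Split: [19, 10] -> [19] and [10]
  Merge: [19] + [10] -> [10, 19]
Merge: [2, 4] + [10, 19] -> [2, 4, 10, 19]

Final sorted array: [2, 4, 10, 19]

The merge sort proceeds by recursively splitting the array and merging sorted halves.
After all merges, the sorted array is [2, 4, 10, 19].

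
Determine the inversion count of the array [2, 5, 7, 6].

Finding inversions in [2, 5, 7, 6]:

(2, 3): arr[2]=7 > arr[3]=6

Total inversions: 1

The array has 1 inversion(s): (2,3). Each pair (i,j) satisfies i < j and arr[i] > arr[j].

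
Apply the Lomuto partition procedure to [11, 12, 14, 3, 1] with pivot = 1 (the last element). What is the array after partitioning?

Lomuto partition with pivot = 1:

Initial array: [11, 12, 14, 3, 1]

arr[0]=11 > 1: no swap
arr[1]=12 > 1: no swap
arr[2]=14 > 1: no swap
arr[3]=3 > 1: no swap

Place pivot at position 0: [1, 12, 14, 3, 11]
Pivot position: 0

After partitioning with pivot 1, the array becomes [1, 12, 14, 3, 11]. The pivot is placed at index 0. All elements to the left of the pivot are <= 1, and all elements to the right are > 1.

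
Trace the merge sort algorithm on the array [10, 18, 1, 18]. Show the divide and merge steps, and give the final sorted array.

Merge sort trace:

Split: [10, 18, 1, 18] -> [10, 18] and [1, 18]
  Split: [10, 18] -> [10] and [18]
  Merge: [10] + [18] -> [10, 18]
  Split: [1, 18] -> [1] and [18]
  Merge: [1] + [18] -> [1, 18]
Merge: [10, 18] + [1, 18] -> [1, 10, 18, 18]

Final sorted array: [1, 10, 18, 18]

The merge sort proceeds by recursively splitting the array and merging sorted halves.
After all merges, the sorted array is [1, 10, 18, 18].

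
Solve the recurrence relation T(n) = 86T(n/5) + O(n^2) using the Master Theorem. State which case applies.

Master Theorem for T(n) = 86T(n/5) + O(n^2):

a = 86, b = 5, c = 2
log_b(a) = log_5(86) = 2.7676

Case 1: c = 2 < log_5(86) = 2.7676
T(n) = O(n^(log_5 86))

For T(n) = 86T(n/5) + O(n^2): log_5(86) = 2.7676. This is Case 1 of the Master Theorem (c < log_b(a), work dominated by leaves), giving O(n^(log_5 86)).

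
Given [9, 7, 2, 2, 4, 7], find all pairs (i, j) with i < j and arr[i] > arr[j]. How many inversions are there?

Finding inversions in [9, 7, 2, 2, 4, 7]:

(0, 1): arr[0]=9 > arr[1]=7
(0, 2): arr[0]=9 > arr[2]=2
(0, 3): arr[0]=9 > arr[3]=2
(0, 4): arr[0]=9 > arr[4]=4
(0, 5): arr[0]=9 > arr[5]=7
(1, 2): arr[1]=7 > arr[2]=2
(1, 3): arr[1]=7 > arr[3]=2
(1, 4): arr[1]=7 > arr[4]=4

Total inversions: 8

The array has 8 inversion(s): (0,1), (0,2), (0,3), (0,4), (0,5), (1,2), (1,3), (1,4). Each pair (i,j) satisfies i < j and arr[i] > arr[j].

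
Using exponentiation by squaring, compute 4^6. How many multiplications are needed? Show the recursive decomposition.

Computing 4^6 by squaring (build up from 4^1; each line after the first costs one multiplication):

4^1 = 4
4^2 = (4^1)^2 = 4^2 = 16
4^3 = 4 * 4^2 = 4 * 16 = 64
4^6 = (4^3)^2 = 64^2 = 4096

Result: 4096
Multiplications needed: 3 (3 lines after 4^1)

4^6 = 4096. Using exponentiation by squaring, this requires 3 multiplications. The key idea: if the exponent is even, square the half-power; if odd, multiply by the base once.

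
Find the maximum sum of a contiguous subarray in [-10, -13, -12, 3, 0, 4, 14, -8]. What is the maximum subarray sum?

Using Kadane's algorithm on [-10, -13, -12, 3, 0, 4, 14, -8]:

Scanning through the array:
Position 1 (value -13): max_ending_here = -13, max_so_far = -10
Position 2 (value -12): max_ending_here = -12, max_so_far = -10
Position 3 (value 3): max_ending_here = 3, max_so_far = 3
Position 4 (value 0): max_ending_here = 3, max_so_far = 3
Position 5 (value 4): max_ending_here = 7, max_so_far = 7
Position 6 (value 14): max_ending_here = 21, max_so_far = 21
Position 7 (value -8): max_ending_here = 13, max_so_far = 21

Maximum subarray: [3, 0, 4, 14]
Maximum sum: 21

The maximum subarray is [3, 0, 4, 14] with sum 21. This subarray runs from index 3 to index 6.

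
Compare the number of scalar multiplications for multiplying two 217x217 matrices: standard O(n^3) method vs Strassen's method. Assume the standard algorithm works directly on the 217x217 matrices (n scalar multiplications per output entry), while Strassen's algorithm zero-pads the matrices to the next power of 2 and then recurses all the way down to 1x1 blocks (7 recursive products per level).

Matrix multiplication for 217x217 matrices:

Strassen's algorithm requires power-of-2 dimensions. Pad 217x217 to 256x256 (next power of 2).

Standard algorithm: 217^3 = 10218313 multiplications
Strassen's algorithm: 7^(log2(256)) = 7^8 = 5764801 multiplications
Savings: 10218313 - 5764801 = 4453512 multiplications

Standard: 10218313 multiplications (217^3). Strassen: 5764801 multiplications (7^8, after padding to 256x256). Strassen reduces 8 recursive multiplications to 7 at each level.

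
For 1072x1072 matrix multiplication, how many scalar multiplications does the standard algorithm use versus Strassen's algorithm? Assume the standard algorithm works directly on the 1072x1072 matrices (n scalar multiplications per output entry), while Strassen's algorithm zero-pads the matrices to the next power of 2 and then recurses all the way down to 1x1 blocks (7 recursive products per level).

Matrix multiplication for 1072x1072 matrices:

Strassen's algorithm requires power-of-2 dimensions. Pad 1072x1072 to 2048x2048 (next power of 2).

Standard algorithm: 1072^3 = 1231925248 multiplications
Strassen's algorithm: 7^(log2(2048)) = 7^11 = 1977326743 multiplications
Difference: 1231925248 - 1977326743 = -745401495 (Strassen uses MORE here due to padding overhead — for small or just-over-power-of-2 n, padding can outweigh the per-level savings)

Standard: 1231925248 multiplications (1072^3). Strassen: 1977326743 multiplications (7^11, after padding to 2048x2048). Strassen reduces 8 recursive multiplications to 7 at each level.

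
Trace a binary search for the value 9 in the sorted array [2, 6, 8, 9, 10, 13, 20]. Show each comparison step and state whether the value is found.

Binary search for 9 in [2, 6, 8, 9, 10, 13, 20]:

lo=0, hi=6, mid=3, arr[mid]=9 -> Found target at index 3!

Binary search finds 9 at index 3 after 1 comparisons. The search repeatedly halves the search space by comparing with the middle element.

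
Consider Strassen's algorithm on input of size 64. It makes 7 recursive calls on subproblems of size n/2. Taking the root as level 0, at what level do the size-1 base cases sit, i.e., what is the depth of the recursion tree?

For divide and conquer with division factor 2:

Problem sizes at each level:
Level 0: 64
Level 1: 32
Level 2: 16
Level 3: 8
Level 4: 4
Level 5: 2
Level 6: 1

The root is level 0 and the size-1 base case is level 6 (the tree spans levels 0 through 6, i.e. 7 levels counting the root), so the depth is the number of divisions: log_2(64) = 6

The recursion tree depth is log_2(64) = 6. At each level, the problem size is divided by 2, so it takes 6 divisions to reduce to a base case of size 1. The algorithm makes 7 recursive calls at each level.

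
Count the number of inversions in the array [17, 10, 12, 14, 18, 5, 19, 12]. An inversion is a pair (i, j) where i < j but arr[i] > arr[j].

Finding inversions in [17, 10, 12, 14, 18, 5, 19, 12]:

(0, 1): arr[0]=17 > arr[1]=10
(0, 2): arr[0]=17 > arr[2]=12
(0, 3): arr[0]=17 > arr[3]=14
(0, 5): arr[0]=17 > arr[5]=5
(0, 7): arr[0]=17 > arr[7]=12
(1, 5): arr[1]=10 > arr[5]=5
(2, 5): arr[2]=12 > arr[5]=5
(3, 5): arr[3]=14 > arr[5]=5
(3, 7): arr[3]=14 > arr[7]=12
(4, 5): arr[4]=18 > arr[5]=5
(4, 7): arr[4]=18 > arr[7]=12
(6, 7): arr[6]=19 > arr[7]=12

Total inversions: 12

The array has 12 inversion(s): (0,1), (0,2), (0,3), (0,5), (0,7), (1,5), (2,5), (3,5), (3,7), (4,5), (4,7), (6,7). Each pair (i,j) satisfies i < j and arr[i] > arr[j].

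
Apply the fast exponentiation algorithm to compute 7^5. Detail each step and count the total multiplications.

Computing 7^5 by squaring (build up from 7^1; each line after the first costs one multiplication):

7^1 = 7
7^2 = (7^1)^2 = 7^2 = 49
7^4 = (7^2)^2 = 49^2 = 2401
7^5 = 7 * 7^4 = 7 * 2401 = 16807

Result: 16807
Multiplications needed: 3 (3 lines after 7^1)

7^5 = 16807. Using exponentiation by squaring, this requires 3 multiplications. The key idea: if the exponent is even, square the half-power; if odd, multiply by the base once.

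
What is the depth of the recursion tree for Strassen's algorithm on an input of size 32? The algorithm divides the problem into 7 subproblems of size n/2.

For divide and conquer with division factor 2:

Problem sizes at each level:
Level 0: 32
Level 1: 16
Level 2: 8
Level 3: 4
Level 4: 2
Level 5: 1

The root is level 0 and the size-1 base case is level 5 (the tree spans levels 0 through 5, i.e. 6 levels counting the root), so the depth is the number of divisions: log_2(32) = 5

The recursion tree depth is log_2(32) = 5. At each level, the problem size is divided by 2, so it takes 5 divisions to reduce to a base case of size 1. The algorithm makes 7 recursive calls at each level.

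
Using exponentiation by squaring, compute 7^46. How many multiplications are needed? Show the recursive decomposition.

Computing 7^46 by squaring (build up from 7^1; each line after the first costs one multiplication):

7^1 = 7
7^2 = (7^1)^2 = 7^2 = 49
7^4 = (7^2)^2 = 49^2 = 2401
7^5 = 7 * 7^4 = 7 * 2401 = 16807
7^10 = (7^5)^2 = 16807^2 = 282475249
7^11 = 7 * 7^10 = 7 * 282475249 = 1977326743
7^22 = (7^11)^2 = 1977326743^2 = 3909821048582988049
7^23 = 7 * 7^22 = 7 * 3909821048582988049 = 27368747340080916343
7^46 = (7^23)^2 = 27368747340080916343^2 = 749048330965186233494494102694564493649

Result: 749048330965186233494494102694564493649
Multiplications needed: 8 (8 lines after 7^1)

7^46 = 749048330965186233494494102694564493649. Using exponentiation by squaring, this requires 8 multiplications. The key idea: if the exponent is even, square the half-power; if odd, multiply by the base once.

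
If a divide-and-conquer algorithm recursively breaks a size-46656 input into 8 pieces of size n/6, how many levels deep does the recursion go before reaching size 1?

For divide and conquer with division factor 6:

Problem sizes at each level:
Level 0: 46656
Level 1: 7776
Level 2: 1296
Level 3: 216
Level 4: 36
Level 5: 6
Level 6: 1

The root is level 0 and the size-1 base case is level 6 (the tree spans levels 0 through 6, i.e. 7 levels counting the root), so the depth is the number of divisions: log_6(46656) = 6

The recursion tree depth is log_6(46656) = 6. At each level, the problem size is divided by 6, so it takes 6 divisions to reduce to a base case of size 1. The algorithm makes 8 recursive calls at each level.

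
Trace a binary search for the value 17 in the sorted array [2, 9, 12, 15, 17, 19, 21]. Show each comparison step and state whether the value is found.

Binary search for 17 in [2, 9, 12, 15, 17, 19, 21]:

lo=0, hi=6, mid=3, arr[mid]=15 -> 15 < 17, search right half
lo=4, hi=6, mid=5, arr[mid]=19 -> 19 > 17, search left half
lo=4, hi=4, mid=4, arr[mid]=17 -> Found target at index 4!

Binary search finds 17 at index 4 after 3 comparisons. The search repeatedly halves the search space by comparing with the middle element.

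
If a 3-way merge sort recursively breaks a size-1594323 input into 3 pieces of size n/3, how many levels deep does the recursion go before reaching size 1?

For divide and conquer with division factor 3:

Problem sizes at each level:
Level 0: 1594323
Level 1: 531441
Level 2: 177147
Level 3: 59049
Level 4: 19683
Level 5: 6561
Level 6: 2187
Level 7: 729
Level 8: 243
Level 9: 81
Level 10: 27
Level 11: 9
Level 12: 3
Level 13: 1

The root is level 0 and the size-1 base case is level 13 (the tree spans levels 0 through 13, i.e. 14 levels counting the root), so the depth is the number of divisions: log_3(1594323) = 13

The recursion tree depth is log_3(1594323) = 13. At each level, the problem size is divided by 3, so it takes 13 divisions to reduce to a base case of size 1. The algorithm makes 3 recursive calls at each level.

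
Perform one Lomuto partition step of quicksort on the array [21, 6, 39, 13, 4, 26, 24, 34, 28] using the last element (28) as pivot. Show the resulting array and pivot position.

Lomuto partition with pivot = 28:

Initial array: [21, 6, 39, 13, 4, 26, 24, 34, 28]

arr[0]=21 <= 28: swap with position 0, array becomes [21, 6, 39, 13, 4, 26, 24, 34, 28]
arr[1]=6 <= 28: swap with position 1, array becomes [21, 6, 39, 13, 4, 26, 24, 34, 28]
arr[2]=39 > 28: no swap
arr[3]=13 <= 28: swap with position 2, array becomes [21, 6, 13, 39, 4, 26, 24, 34, 28]
arr[4]=4 <= 28: swap with position 3, array becomes [21, 6, 13, 4, 39, 26, 24, 34, 28]
arr[5]=26 <= 28: swap with position 4, array becomes [21, 6, 13, 4, 26, 39, 24, 34, 28]
arr[6]=24 <= 28: swap with position 5, array becomes [21, 6, 13, 4, 26, 24, 39, 34, 28]
arr[7]=34 > 28: no swap

Place pivot at position 6: [21, 6, 13, 4, 26, 24, 28, 34, 39]
Pivot position: 6

After partitioning with pivot 28, the array becomes [21, 6, 13, 4, 26, 24, 28, 34, 39]. The pivot is placed at index 6. All elements to the left of the pivot are <= 28, and all elements to the right are > 28.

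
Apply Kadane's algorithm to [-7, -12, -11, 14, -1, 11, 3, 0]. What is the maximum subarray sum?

Using Kadane's algorithm on [-7, -12, -11, 14, -1, 11, 3, 0]:

Scanning through the array:
Position 1 (value -12): max_ending_here = -12, max_so_far = -7
Position 2 (value -11): max_ending_here = -11, max_so_far = -7
Position 3 (value 14): max_ending_here = 14, max_so_far = 14
Position 4 (value -1): max_ending_here = 13, max_so_far = 14
Position 5 (value 11): max_ending_here = 24, max_so_far = 24
Position 6 (value 3): max_ending_here = 27, max_so_far = 27
Position 7 (value 0): max_ending_here = 27, max_so_far = 27

Maximum subarray: [14, -1, 11, 3]
Maximum sum: 27

The maximum subarray is [14, -1, 11, 3] with sum 27. This subarray runs from index 3 to index 6.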